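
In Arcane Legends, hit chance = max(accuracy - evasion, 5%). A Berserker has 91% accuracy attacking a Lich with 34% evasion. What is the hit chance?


accuracy - evasion = 91 - 34 = 57
Apply floor: max(57, 5) = 57
Hit chance = 57%

57%


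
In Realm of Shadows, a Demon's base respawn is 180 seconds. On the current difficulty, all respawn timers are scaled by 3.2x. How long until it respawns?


Respawn time = base * multiplier
= 180 * 3.2
= 576.0 seconds

576.0 seconds


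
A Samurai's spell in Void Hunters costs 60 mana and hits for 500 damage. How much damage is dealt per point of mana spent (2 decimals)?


Efficiency = damage / mana
= 500 / 60
= 8.33

8.33 dmg/mana


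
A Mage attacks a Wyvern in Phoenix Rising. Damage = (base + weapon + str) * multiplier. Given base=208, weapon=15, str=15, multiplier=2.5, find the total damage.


Sum base + weapon + str = 208 + 15 + 15 = 238
Multiply by 2.5:
238 * 2.5 = 595.0

595.0 damage


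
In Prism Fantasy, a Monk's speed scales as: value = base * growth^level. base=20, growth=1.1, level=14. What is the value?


value = base * growth^level
= 20 * 1.1^14
= 20 * 3.797498
= 75.95

75.95 speed


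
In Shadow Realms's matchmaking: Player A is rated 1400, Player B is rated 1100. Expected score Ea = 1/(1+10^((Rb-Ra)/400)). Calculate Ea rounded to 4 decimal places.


Elo expected score: Ea = 1/(1 + 10^((Rb-Ra)/400))
Rb - Ra = 1100 - 1400 = -300
(Rb-Ra)/400 = -300/400 = -0.75
10^-0.75 = 0.177828
Ea = 1/(1 + 0.177828) = 1/1.177828 = 0.8490

0.8490


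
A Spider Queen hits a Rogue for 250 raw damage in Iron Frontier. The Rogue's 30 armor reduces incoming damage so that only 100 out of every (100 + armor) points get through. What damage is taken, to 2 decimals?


actual = 250 * 100 / (100 + 30)
= 250 * 100 / 130
= 25000 / 130
= 192.31

192.31 damage


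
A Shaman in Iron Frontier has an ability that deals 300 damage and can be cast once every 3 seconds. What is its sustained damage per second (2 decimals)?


DPS = damage / cooldown
= 300 / 3
= 100.00

100.00 DPS


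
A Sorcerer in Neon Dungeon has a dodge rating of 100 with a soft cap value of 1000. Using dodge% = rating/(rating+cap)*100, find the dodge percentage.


dodge% = 100 / (100 + 1000) * 100
= 100 / 1100 * 100
= 0.090909 * 100
= 9.09%

9.09%


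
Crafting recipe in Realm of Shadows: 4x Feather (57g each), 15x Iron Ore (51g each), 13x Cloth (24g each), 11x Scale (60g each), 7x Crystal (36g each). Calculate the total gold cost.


Cost breakdown:
  Feather: 4 * 57 = 228
  Iron Ore: 15 * 51 = 765
  Cloth: 13 * 24 = 312
  Scale: 11 * 60 = 660
  Crystal: 7 * 36 = 252
Total = 228 + 765 + 312 + 660 + 252 = 2217

2217 gold


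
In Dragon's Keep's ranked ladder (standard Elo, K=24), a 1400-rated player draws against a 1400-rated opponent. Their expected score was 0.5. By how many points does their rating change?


Elo update: delta = K * (S - Ea), where S = 0.5 (draws)
S - Ea = 0.5 - 0.5 = 0.0
Rating change = 24 * 0.0
= 0.00

0.00 rating points


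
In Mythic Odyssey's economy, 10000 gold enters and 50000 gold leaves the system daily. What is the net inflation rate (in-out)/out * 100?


Net gold = 10000 - 50000 = -40000
Inflation rate = net / sunk * 100 = -40000 / 50000 * 100
= -0.8 * 100
= -80.00%

-80.00%


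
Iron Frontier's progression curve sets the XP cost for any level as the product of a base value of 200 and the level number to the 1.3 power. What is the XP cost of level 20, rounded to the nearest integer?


XP = 200 * level^1.3
Substitute level = 20:
XP = 200 * 20^1.3
= 200 * 49.1291
= 9826

9826 XP


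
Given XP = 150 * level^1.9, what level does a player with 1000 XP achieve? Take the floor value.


XP = 150 * level^1.9, so level = (XP / 150)^(1/1.9)
= (1000 / 150)^(1/1.9)
= 6.6667^0.5263
= 2.7142
Floor: level = 2

level 2


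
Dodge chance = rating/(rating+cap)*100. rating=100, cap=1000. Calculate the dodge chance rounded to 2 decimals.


dodge% = 100 / (100 + 1000) * 100
= 100 / 1100 * 100
= 0.090909 * 100
= 9.09%

9.09%


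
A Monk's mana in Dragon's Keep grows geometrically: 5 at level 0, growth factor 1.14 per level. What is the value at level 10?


value = base * growth^level
= 5 * 1.14^10
= 5 * 3.707221
= 18.54

18.54 mana


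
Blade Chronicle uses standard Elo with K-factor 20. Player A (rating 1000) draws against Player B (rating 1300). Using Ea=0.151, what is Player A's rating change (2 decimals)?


Elo update: delta = K * (S - Ea), where S = 0.5 (draws)
S - Ea = 0.5 - 0.151 = 0.349
Rating change = 20 * 0.349
= 6.98

6.98 rating points


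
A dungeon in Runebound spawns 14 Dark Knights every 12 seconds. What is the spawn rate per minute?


Spawns per minute = count * (60 / interval)
= 14 * (60 / 12)
= 14 * 5.0
= 70.0

70.0 per minute


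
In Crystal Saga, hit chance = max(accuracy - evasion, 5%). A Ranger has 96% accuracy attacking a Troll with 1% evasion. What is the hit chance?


accuracy - evasion = 96 - 1 = 95
Apply floor: max(95, 5) = 95
Hit chance = 95%

95%


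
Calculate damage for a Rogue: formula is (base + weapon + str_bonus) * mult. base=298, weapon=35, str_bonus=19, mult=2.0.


Sum base + weapon + str = 298 + 35 + 19 = 352
Multiply by 2.0:
352 * 2.0 = 704.0

704.0 damage


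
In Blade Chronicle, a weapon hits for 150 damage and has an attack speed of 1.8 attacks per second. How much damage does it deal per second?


DPS = damage * attack_speed
= 150 * 1.8
= 270.0

270.0 DPS


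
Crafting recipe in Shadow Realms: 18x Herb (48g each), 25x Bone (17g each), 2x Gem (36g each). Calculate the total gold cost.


Cost breakdown:
  Herb: 18 * 48 = 864
  Bone: 25 * 17 = 425
  Gem: 2 * 36 = 72
Total = 864 + 425 + 72 = 1361

1361 gold


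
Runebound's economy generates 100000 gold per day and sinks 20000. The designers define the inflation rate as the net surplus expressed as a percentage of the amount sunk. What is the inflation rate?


Net gold = 100000 - 20000 = 80000
Inflation rate = net / sunk * 100 = 80000 / 20000 * 100
= 4.0 * 100
= 400.00%

400.00%


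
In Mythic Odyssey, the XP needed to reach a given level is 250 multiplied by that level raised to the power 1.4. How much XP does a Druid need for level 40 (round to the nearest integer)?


XP = 250 * level^1.4
Substitute level = 40:
XP = 250 * 40^1.4
= 250 * 174.9379
= 43734

43734 XP


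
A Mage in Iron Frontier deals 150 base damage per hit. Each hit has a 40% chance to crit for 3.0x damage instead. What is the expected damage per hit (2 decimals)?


E[dmg] = base * (1 + crit_chance * (crit_mult - 1))
cc as decimal = 40/100 = 0.4
cm - 1 = 3.0 - 1 = 2.0
Bonus factor = 0.4 * 2.0 = 0.8
Total multiplier = 1 + 0.8 = 1.8
Expected damage = 150 * 1.8 = 270.00

270.00 damage


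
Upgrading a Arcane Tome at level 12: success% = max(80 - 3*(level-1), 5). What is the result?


raw_rate = 80 - 3 * (12 - 1)
= 80 - 3 * 11
= 80 - 33
= 47
Apply floor: max(47, 5) = 47%

47%


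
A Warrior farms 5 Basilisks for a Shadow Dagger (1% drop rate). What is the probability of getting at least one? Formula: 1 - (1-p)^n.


P(at least one) = 1 - P(none) = 1 - (1-p)^n
p = 1/100 = 0.01
1 - p = 0.99
(1 - p)^5 = 0.99^5 = 0.950990
P(at least one) = 1 - 0.950990 = 0.0490

0.0490


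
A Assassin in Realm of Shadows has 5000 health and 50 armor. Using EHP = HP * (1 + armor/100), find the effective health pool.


EHP = 5000 * (1 + 50/100)
= 5000 * (1 + 0.5)
= 5000 * 1.5
= 7500.0

7500.0 EHP


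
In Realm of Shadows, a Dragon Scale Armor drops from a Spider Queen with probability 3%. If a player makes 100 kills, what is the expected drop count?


Expected drops = kills * (drop_rate / 100)
= 100 * (3 / 100)
= 100 * 0.03
= 3.0

3.0 drops


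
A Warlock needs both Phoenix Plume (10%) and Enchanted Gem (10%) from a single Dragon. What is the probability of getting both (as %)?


For independent events, P(both) = P(A) * P(B)
= 10% * 10%
= 100 / 100 %
= 1.0%

1.0%


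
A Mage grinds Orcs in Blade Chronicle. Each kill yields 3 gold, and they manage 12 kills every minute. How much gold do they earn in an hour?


Gold per minute = 3 * 12 = 36
Gold per hour = 36 * 60 = 2160

2160 gold/hour


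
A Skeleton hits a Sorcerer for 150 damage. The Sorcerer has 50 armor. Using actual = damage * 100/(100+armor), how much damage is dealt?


actual = 150 * 100 / (100 + 50)
= 150 * 100 / 150
= 15000 / 150
= 100.00

100.00 damage


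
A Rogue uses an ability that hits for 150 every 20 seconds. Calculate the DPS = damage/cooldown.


DPS = damage / cooldown
= 150 / 20
= 7.50

7.50 DPS


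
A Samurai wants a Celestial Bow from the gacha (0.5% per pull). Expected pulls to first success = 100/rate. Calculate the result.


Expected pulls for a geometric distribution = 1/p = 100 / rate%
= 100 / 0.5
= 200.0

200.0 pulls


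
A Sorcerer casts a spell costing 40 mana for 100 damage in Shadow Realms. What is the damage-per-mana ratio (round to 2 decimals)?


Efficiency = damage / mana
= 100 / 40
= 2.50

2.50 dmg/mana


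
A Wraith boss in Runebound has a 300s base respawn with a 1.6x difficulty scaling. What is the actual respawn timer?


Respawn time = base * multiplier
= 300 * 1.6
= 480.0 seconds

480.0 seconds


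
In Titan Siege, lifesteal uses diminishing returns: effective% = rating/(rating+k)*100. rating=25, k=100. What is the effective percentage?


effective% = rating / (rating + k) * 100
= 25 / (25 + 100) * 100
= 25 / 125 * 100
= 0.2 * 100
= 20.00%

20.00%


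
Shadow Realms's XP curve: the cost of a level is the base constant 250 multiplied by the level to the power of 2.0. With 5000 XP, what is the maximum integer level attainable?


XP = 250 * level^2.0, so level = (XP / 250)^(1/2.0)
= (5000 / 250)^(1/2.0)
= 20.0^0.5
= 4.4721
Floor: level = 4

level 4


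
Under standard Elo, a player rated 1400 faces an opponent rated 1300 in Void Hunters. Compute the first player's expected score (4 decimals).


Elo expected score: Ea = 1/(1 + 10^((Rb-Ra)/400))
Rb - Ra = 1300 - 1400 = -100
(Rb-Ra)/400 = -100/400 = -0.25
10^-0.25 = 0.562341
Ea = 1/(1 + 0.562341) = 1/1.562341 = 0.6401

0.6401


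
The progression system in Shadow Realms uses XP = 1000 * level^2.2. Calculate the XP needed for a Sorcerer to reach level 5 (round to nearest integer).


XP = 1000 * level^2.2
Substitute level = 5:
XP = 1000 * 5^2.2
= 1000 * 34.4932
= 34493

34493 XP


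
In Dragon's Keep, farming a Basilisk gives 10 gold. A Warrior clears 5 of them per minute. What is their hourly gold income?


Gold per minute = 10 * 5 = 50
Gold per hour = 50 * 60 = 3000

3000 gold/hour


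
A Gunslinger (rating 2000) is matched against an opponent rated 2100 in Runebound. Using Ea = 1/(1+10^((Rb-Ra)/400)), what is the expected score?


Elo expected score: Ea = 1/(1 + 10^((Rb-Ra)/400))
Rb - Ra = 2100 - 2000 = 100
(Rb-Ra)/400 = 100/400 = 0.25
10^0.25 = 1.778279
Ea = 1/(1 + 1.778279) = 1/2.778279 = 0.3599

0.3599


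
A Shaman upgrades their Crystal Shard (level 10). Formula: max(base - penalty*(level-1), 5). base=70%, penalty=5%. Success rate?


raw_rate = 70 - 5 * (10 - 1)
= 70 - 5 * 9
= 70 - 45
= 25
Apply floor: max(25, 5) = 25%

25%


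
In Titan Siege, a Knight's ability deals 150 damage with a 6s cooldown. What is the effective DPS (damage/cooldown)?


DPS = damage / cooldown
= 150 / 6
= 25.00

25.00 DPS


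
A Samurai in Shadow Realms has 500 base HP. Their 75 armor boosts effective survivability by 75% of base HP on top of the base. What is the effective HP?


EHP = 500 * (1 + 75/100)
= 500 * (1 + 0.75)
= 500 * 1.75
= 875.0

875.0 EHP


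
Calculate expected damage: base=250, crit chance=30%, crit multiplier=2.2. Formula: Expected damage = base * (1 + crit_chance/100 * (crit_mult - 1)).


E[dmg] = base * (1 + crit_chance * (crit_mult - 1))
cc as decimal = 30/100 = 0.3
cm - 1 = 2.2 - 1 = 1.2
Bonus factor = 0.3 * 1.2 = 0.36
Total multiplier = 1 + 0.36 = 1.36
Expected damage = 250 * 1.36 = 340.00

340.00 damage


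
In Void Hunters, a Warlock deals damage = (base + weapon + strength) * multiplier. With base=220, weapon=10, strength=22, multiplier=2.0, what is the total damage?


Sum base + weapon + str = 220 + 10 + 22 = 252
Multiply by 2.0:
252 * 2.0 = 504.0

504.0 damage


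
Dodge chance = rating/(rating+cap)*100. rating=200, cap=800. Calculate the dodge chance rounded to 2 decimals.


dodge% = 200 / (200 + 800) * 100
= 200 / 1000 * 100
= 0.2 * 100
= 20.00%

20.00%


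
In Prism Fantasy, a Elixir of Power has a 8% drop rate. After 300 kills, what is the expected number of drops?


Expected drops = kills * (drop_rate / 100)
= 300 * (8 / 100)
= 300 * 0.08
= 24.0

24.0 drops


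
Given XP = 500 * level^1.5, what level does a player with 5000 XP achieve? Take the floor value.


XP = 500 * level^1.5, so level = (XP / 500)^(1/1.5)
= (5000 / 500)^(1/1.5)
= 10.0^0.6667
= 4.6416
Floor: level = 4

level 4


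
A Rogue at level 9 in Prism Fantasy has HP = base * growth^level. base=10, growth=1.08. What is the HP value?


value = base * growth^level
= 10 * 1.08^9
= 10 * 1.999005
= 19.99

19.99 HP


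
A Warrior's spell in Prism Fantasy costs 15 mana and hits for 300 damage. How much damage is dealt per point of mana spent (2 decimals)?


Efficiency = damage / mana
= 300 / 15
= 20.00

20.00 dmg/mana


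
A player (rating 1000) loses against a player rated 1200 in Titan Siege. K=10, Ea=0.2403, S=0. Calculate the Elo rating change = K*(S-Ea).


Elo update: delta = K * (S - Ea), where S = 0 (loses)
S - Ea = 0 - 0.2403 = -0.2403
Rating change = 10 * -0.2403
= -2.40

-2.40 rating points


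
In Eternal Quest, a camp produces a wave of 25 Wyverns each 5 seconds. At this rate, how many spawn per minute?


Spawns per minute = count * (60 / interval)
= 25 * (60 / 5)
= 25 * 12.0
= 300.0

300.0 per minute


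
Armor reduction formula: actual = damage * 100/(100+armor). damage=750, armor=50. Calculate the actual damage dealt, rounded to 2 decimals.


actual = 750 * 100 / (100 + 50)
= 750 * 100 / 150
= 75000 / 150
= 500.00

500.00 damage


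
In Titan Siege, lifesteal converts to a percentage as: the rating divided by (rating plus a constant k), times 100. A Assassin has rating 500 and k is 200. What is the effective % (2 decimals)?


effective% = rating / (rating + k) * 100
= 500 / (500 + 200) * 100
= 500 / 700 * 100
= 0.714286 * 100
= 71.43%

71.43%


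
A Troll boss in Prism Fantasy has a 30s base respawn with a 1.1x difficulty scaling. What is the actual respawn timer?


Respawn time = base * multiplier
= 30 * 1.1
= 33.0 seconds

33.0 seconds


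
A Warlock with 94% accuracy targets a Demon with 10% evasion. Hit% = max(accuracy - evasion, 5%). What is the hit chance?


accuracy - evasion = 94 - 10 = 84
Apply floor: max(84, 5) = 84
Hit chance = 84%

84%


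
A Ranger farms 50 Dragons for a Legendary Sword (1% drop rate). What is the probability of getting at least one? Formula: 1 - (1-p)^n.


P(at least one) = 1 - P(none) = 1 - (1-p)^n
p = 1/100 = 0.01
1 - p = 0.99
(1 - p)^50 = 0.99^50 = 0.605006
P(at least one) = 1 - 0.605006 = 0.3950

0.3950


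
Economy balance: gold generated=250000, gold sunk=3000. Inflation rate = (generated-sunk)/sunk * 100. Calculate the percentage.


Net gold = 250000 - 3000 = 247000
Inflation rate = net / sunk * 100 = 247000 / 3000 * 100
= 82.333333 * 100
= 8233.33%

8233.33%


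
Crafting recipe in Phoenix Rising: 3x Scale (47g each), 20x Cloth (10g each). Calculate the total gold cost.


Cost breakdown:
  Scale: 3 * 47 = 141
  Cloth: 20 * 10 = 200
Total = 141 + 200 = 341

341 gold


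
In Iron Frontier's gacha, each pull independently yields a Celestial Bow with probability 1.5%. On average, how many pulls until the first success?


Expected pulls for a geometric distribution = 1/p = 100 / rate%
= 100 / 1.5
= 66.67

66.67 pulls


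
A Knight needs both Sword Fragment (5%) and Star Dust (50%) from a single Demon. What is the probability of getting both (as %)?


For independent events, P(both) = P(A) * P(B)
= 5% * 50%
= 250 / 100 %
= 2.5%

2.5%


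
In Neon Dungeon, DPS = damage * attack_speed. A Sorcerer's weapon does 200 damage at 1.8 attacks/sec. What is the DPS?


DPS = damage * attack_speed
= 200 * 1.8
= 360.0

360.0 DPS


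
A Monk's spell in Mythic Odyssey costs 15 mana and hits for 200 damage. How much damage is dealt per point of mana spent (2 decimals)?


Efficiency = damage / mana
= 200 / 15
= 13.33

13.33 dmg/mana


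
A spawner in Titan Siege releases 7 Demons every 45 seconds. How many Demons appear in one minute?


Spawns per minute = count * (60 / interval)
= 7 * (60 / 45)
= 7 * 1.3333
= 9.33

9.33 per minute


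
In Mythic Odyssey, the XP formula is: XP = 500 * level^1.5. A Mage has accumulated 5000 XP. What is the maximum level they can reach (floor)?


XP = 500 * level^1.5, so level = (XP / 500)^(1/1.5)
= (5000 / 500)^(1/1.5)
= 10.0^0.6667
= 4.6416
Floor: level = 4

level 4


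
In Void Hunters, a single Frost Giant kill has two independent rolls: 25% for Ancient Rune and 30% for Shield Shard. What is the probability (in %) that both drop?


For independent events, P(both) = P(A) * P(B)
= 25% * 30%
= 750 / 100 %
= 7.5%

7.5%


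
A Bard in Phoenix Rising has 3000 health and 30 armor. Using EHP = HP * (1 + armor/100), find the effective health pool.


EHP = 3000 * (1 + 30/100)
= 3000 * (1 + 0.3)
= 3000 * 1.3
= 3900.0

3900.0 EHP


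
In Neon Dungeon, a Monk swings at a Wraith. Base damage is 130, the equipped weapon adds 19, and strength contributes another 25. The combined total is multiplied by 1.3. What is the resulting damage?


Sum base + weapon + str = 130 + 19 + 25 = 174
Multiply by 1.3:
174 * 1.3 = 226.2

226.2 damage


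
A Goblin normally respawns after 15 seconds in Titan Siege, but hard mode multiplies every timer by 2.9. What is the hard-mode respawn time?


Respawn time = base * multiplier
= 15 * 2.9
= 43.5 seconds

43.5 seconds


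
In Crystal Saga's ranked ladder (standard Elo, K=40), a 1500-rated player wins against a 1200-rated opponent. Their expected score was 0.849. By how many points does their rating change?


Elo update: delta = K * (S - Ea), where S = 1 (wins)
S - Ea = 1 - 0.849 = 0.151
Rating change = 40 * 0.151
= 6.04

6.04 rating points


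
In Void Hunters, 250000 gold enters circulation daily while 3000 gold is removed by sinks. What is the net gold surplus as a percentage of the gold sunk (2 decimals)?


Net gold = 250000 - 3000 = 247000
Inflation rate = net / sunk * 100 = 247000 / 3000 * 100
= 82.333333 * 100
= 8233.33%

8233.33%


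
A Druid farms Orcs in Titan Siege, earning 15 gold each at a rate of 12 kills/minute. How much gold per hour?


Gold per minute = 15 * 12 = 180
Gold per hour = 180 * 60 = 10800

10800 gold/hour


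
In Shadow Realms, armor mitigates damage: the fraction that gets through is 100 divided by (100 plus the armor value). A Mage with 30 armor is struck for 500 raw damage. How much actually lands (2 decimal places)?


actual = 500 * 100 / (100 + 30)
= 500 * 100 / 130
= 50000 / 130
= 384.62

384.62 damage


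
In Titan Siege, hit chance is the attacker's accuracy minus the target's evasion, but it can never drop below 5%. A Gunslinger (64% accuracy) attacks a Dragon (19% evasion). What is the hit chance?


accuracy - evasion = 64 - 19 = 45
Apply floor: max(45, 5) = 45
Hit chance = 45%

45%


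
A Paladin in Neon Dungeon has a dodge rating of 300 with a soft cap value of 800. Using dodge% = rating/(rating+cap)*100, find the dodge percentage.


dodge% = 300 / (300 + 800) * 100
= 300 / 1100 * 100
= 0.272727 * 100
= 27.27%

27.27%


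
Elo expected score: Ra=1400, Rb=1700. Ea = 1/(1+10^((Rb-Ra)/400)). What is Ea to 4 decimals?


Elo expected score: Ea = 1/(1 + 10^((Rb-Ra)/400))
Rb - Ra = 1700 - 1400 = 300
(Rb-Ra)/400 = 300/400 = 0.75
10^0.75 = 5.623413
Ea = 1/(1 + 5.623413) = 1/6.623413 = 0.1510

0.1510


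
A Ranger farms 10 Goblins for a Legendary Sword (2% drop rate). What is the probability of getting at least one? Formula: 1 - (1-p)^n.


P(at least one) = 1 - P(none) = 1 - (1-p)^n
p = 2/100 = 0.02
1 - p = 0.98
(1 - p)^10 = 0.98^10 = 0.817073
P(at least one) = 1 - 0.817073 = 0.1829

0.1829


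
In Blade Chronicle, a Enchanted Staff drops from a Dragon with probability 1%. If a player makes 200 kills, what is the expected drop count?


Expected drops = kills * (drop_rate / 100)
= 200 * (1 / 100)
= 200 * 0.01
= 2.0

2.0 drops


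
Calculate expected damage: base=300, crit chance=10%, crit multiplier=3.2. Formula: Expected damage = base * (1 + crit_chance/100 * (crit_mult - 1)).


E[dmg] = base * (1 + crit_chance * (crit_mult - 1))
cc as decimal = 10/100 = 0.1
cm - 1 = 3.2 - 1 = 2.2
Bonus factor = 0.1 * 2.2 = 0.22
Total multiplier = 1 + 0.22 = 1.22
Expected damage = 300 * 1.22 = 366.00

366.00 damage


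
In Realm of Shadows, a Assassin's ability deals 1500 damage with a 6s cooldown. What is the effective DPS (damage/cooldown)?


DPS = damage / cooldown
= 1500 / 6
= 250.00

250.00 DPS


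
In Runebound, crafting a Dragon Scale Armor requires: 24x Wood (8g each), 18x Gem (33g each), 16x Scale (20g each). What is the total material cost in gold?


Cost breakdown:
  Wood: 24 * 8 = 192
  Gem: 18 * 33 = 594
  Scale: 16 * 20 = 320
Total = 192 + 594 + 320 = 1106

1106 gold


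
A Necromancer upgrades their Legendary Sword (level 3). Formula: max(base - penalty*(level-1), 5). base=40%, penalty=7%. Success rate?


raw_rate = 40 - 7 * (3 - 1)
= 40 - 7 * 2
= 40 - 14
= 26
Apply floor: max(26, 5) = 26%

26%


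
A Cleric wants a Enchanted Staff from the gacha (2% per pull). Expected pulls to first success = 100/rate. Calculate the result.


Expected pulls for a geometric distribution = 1/p = 100 / rate%
= 100 / 2
= 50.0

50.0 pulls


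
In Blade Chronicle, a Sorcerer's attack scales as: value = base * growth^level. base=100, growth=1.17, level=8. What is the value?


value = base * growth^level
= 100 * 1.17^8
= 100 * 3.511453
= 351.15

351.15 attack


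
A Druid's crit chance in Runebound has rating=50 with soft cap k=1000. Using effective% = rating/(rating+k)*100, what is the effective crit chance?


effective% = rating / (rating + k) * 100
= 50 / (50 + 1000) * 100
= 50 / 1050 * 100
= 0.047619 * 100
= 4.76%

4.76%


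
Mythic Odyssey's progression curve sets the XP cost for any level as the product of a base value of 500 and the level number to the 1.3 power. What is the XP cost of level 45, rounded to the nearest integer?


XP = 500 * level^1.3
Substitute level = 45:
XP = 500 * 45^1.3
= 500 * 140.9861
= 70493

70493 XP


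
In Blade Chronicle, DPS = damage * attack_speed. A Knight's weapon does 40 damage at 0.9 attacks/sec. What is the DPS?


DPS = damage * attack_speed
= 40 * 0.9
= 36.0

36.0 DPS


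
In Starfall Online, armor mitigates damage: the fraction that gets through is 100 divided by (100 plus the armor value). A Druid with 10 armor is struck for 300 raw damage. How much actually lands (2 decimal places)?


actual = 300 * 100 / (100 + 10)
= 300 * 100 / 110
= 30000 / 110
= 272.73

272.73 damage


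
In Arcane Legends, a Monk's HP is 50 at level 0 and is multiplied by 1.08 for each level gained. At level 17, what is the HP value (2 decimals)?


value = base * growth^level
= 50 * 1.08^17
= 50 * 3.700018
= 185.00

185.00 HP


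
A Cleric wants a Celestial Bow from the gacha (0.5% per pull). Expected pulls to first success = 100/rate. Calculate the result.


Expected pulls for a geometric distribution = 1/p = 100 / rate%
= 100 / 0.5
= 200.0

200.0 pulls


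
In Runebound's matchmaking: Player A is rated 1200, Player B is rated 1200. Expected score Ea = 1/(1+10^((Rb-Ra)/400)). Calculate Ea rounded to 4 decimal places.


Elo expected score: Ea = 1/(1 + 10^((Rb-Ra)/400))
Rb - Ra = 1200 - 1200 = 0
(Rb-Ra)/400 = 0/400 = 0.0
10^0.0 = 1.0
Ea = 1/(1 + 1.0) = 1/2.0 = 0.5000

0.5000


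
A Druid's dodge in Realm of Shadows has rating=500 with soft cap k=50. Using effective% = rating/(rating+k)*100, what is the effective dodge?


effective% = rating / (rating + k) * 100
= 500 / (500 + 50) * 100
= 500 / 550 * 100
= 0.909091 * 100
= 90.91%

90.91%


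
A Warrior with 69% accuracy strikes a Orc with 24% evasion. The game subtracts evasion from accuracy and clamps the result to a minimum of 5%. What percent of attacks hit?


accuracy - evasion = 69 - 24 = 45
Apply floor: max(45, 5) = 45
Hit chance = 45%

45%


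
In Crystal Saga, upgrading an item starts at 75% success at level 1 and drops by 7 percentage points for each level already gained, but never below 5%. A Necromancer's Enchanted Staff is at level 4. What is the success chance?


raw_rate = 75 - 7 * (4 - 1)
= 75 - 7 * 3
= 75 - 21
= 54
Apply floor: max(54, 5) = 54%

54%


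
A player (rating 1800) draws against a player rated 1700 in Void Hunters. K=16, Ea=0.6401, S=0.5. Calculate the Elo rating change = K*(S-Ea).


Elo update: delta = K * (S - Ea), where S = 0.5 (draws)
S - Ea = 0.5 - 0.6401 = -0.1401
Rating change = 16 * -0.1401
= -2.24

-2.24 rating points


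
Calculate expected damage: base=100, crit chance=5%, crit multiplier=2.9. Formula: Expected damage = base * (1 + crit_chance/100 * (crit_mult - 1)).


E[dmg] = base * (1 + crit_chance * (crit_mult - 1))
cc as decimal = 5/100 = 0.05
cm - 1 = 2.9 - 1 = 1.9
Bonus factor = 0.05 * 1.9 = 0.095
Total multiplier = 1 + 0.095 = 1.095
Expected damage = 100 * 1.095 = 109.50

109.50 damage


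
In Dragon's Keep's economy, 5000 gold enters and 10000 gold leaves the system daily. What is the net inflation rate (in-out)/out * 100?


Net gold = 5000 - 10000 = -5000
Inflation rate = net / sunk * 100 = -5000 / 10000 * 100
= -0.5 * 100
= -50.00%

-50.00%


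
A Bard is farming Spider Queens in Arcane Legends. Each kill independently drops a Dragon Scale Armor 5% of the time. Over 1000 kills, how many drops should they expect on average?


Expected drops = kills * (drop_rate / 100)
= 1000 * (5 / 100)
= 1000 * 0.05
= 50.0

50.0 drops


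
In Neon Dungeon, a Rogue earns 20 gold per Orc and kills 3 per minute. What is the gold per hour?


Gold per minute = 20 * 3 = 60
Gold per hour = 60 * 60 = 3600

3600 gold/hour


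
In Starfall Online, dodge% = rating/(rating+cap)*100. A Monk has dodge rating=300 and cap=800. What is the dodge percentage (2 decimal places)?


dodge% = 300 / (300 + 800) * 100
= 300 / 1100 * 100
= 0.272727 * 100
= 27.27%

27.27%


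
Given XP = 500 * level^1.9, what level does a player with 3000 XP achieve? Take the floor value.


XP = 500 * level^1.9, so level = (XP / 500)^(1/1.9)
= (3000 / 500)^(1/1.9)
= 6.0^0.5263
= 2.5678
Floor: level = 2

level 2


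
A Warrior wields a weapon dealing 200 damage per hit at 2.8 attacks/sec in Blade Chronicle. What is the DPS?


DPS = damage * attack_speed
= 200 * 2.8
= 560.0

560.0 DPS


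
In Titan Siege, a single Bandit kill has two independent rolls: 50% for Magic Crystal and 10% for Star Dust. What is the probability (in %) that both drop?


For independent events, P(both) = P(A) * P(B)
= 50% * 10%
= 500 / 100 %
= 5.0%

5.0%


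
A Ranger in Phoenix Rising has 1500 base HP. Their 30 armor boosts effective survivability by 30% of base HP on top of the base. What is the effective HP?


EHP = 1500 * (1 + 30/100)
= 1500 * (1 + 0.3)
= 1500 * 1.3
= 1950.0

1950.0 EHP


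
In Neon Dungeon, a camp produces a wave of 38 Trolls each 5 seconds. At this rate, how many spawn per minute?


Spawns per minute = count * (60 / interval)
= 38 * (60 / 5)
= 38 * 12.0
= 456.0

456.0 per minute


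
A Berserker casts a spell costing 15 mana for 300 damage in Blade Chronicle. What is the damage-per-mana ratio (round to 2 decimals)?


Efficiency = damage / mana
= 300 / 15
= 20.00

20.00 dmg/mana


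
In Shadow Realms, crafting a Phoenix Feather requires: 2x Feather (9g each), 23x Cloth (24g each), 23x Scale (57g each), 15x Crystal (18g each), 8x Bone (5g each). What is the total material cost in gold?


Cost breakdown:
  Feather: 2 * 9 = 18
  Cloth: 23 * 24 = 552
  Scale: 23 * 57 = 1311
  Crystal: 15 * 18 = 270
  Bone: 8 * 5 = 40
Total = 18 + 552 + 1311 + 270 + 40 = 2191

2191 gold


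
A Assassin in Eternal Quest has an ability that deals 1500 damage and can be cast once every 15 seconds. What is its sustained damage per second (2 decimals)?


DPS = damage / cooldown
= 1500 / 15
= 100.00

100.00 DPS


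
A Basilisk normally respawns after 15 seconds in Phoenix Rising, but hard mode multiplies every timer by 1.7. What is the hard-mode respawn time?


Respawn time = base * multiplier
= 15 * 1.7
= 25.5 seconds

25.5 seconds


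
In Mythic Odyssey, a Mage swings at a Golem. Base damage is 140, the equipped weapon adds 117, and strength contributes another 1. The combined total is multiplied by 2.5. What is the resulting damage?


Sum base + weapon + str = 140 + 117 + 1 = 258
Multiply by 2.5:
258 * 2.5 = 645.0

645.0 damage


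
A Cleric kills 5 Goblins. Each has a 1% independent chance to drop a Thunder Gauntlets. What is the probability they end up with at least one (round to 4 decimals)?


P(at least one) = 1 - P(none) = 1 - (1-p)^n
p = 1/100 = 0.01
1 - p = 0.99
(1 - p)^5 = 0.99^5 = 0.950990
P(at least one) = 1 - 0.950990 = 0.0490

0.0490


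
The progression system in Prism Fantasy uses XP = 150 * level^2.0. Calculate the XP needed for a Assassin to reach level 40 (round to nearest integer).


XP = 150 * level^2.0
Substitute level = 40:
XP = 150 * 40^2.0
= 150 * 1600.0
= 240000

240000 XP


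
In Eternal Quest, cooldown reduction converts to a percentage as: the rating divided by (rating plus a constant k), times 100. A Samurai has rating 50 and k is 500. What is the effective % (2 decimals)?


effective% = rating / (rating + k) * 100
= 50 / (50 + 500) * 100
= 50 / 550 * 100
= 0.090909 * 100
= 9.09%

9.09%


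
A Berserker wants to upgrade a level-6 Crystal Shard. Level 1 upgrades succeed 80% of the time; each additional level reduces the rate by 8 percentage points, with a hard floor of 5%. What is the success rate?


raw_rate = 80 - 8 * (6 - 1)
= 80 - 8 * 5
= 80 - 40
= 40
Apply floor: max(40, 5) = 40%

40%


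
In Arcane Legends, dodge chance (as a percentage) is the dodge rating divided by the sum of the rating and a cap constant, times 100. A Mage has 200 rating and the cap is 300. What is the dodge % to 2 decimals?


dodge% = 200 / (200 + 300) * 100
= 200 / 500 * 100
= 0.4 * 100
= 40.00%

40.00%


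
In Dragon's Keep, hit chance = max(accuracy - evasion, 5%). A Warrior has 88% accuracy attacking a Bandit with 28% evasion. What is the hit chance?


accuracy - evasion = 88 - 28 = 60
Apply floor: max(60, 5) = 60
Hit chance = 60%

60%


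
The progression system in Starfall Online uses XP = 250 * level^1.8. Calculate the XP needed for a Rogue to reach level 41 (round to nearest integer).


XP = 250 * level^1.8
Substitute level = 41:
XP = 250 * 41^1.8
= 250 * 799.8544
= 199964

199964 XP


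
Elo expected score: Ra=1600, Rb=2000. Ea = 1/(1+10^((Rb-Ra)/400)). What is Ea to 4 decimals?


Elo expected score: Ea = 1/(1 + 10^((Rb-Ra)/400))
Rb - Ra = 2000 - 1600 = 400
(Rb-Ra)/400 = 400/400 = 1.0
10^1.0 = 10.0
Ea = 1/(1 + 10.0) = 1/11.0 = 0.0909

0.0909


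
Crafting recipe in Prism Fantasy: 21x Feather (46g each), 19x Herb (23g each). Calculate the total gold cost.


Cost breakdown:
  Feather: 21 * 46 = 966
  Herb: 19 * 23 = 437
Total = 966 + 437 = 1403

1403 gold


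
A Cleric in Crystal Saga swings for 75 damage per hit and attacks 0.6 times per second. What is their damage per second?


DPS = damage * attack_speed
= 75 * 0.6
= 45.0

45.0 DPS


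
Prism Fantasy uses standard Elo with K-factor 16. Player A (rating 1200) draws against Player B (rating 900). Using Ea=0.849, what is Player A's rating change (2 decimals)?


Elo update: delta = K * (S - Ea), where S = 0.5 (draws)
S - Ea = 0.5 - 0.849 = -0.349
Rating change = 16 * -0.349
= -5.58

-5.58 rating points


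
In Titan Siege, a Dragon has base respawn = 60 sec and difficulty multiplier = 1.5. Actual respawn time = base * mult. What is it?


Respawn time = base * multiplier
= 60 * 1.5
= 90.0 seconds

90.0 seconds


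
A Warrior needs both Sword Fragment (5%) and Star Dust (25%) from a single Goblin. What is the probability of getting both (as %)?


For independent events, P(both) = P(A) * P(B)
= 5% * 25%
= 125 / 100 %
= 1.25%

1.25%


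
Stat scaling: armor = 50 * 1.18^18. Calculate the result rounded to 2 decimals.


value = base * growth^level
= 50 * 1.18^18
= 50 * 19.673251
= 983.66

983.66 armor


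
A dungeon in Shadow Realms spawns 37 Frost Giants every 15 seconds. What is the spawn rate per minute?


Spawns per minute = count * (60 / interval)
= 37 * (60 / 15)
= 37 * 4.0
= 148.0

148.0 per minute


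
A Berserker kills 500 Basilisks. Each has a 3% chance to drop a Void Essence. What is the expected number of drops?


Expected drops = kills * (drop_rate / 100)
= 500 * (3 / 100)
= 500 * 0.03
= 15.0

15.0 drops


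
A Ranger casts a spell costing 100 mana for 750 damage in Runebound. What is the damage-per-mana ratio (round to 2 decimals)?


Efficiency = damage / mana
= 750 / 100
= 7.50

7.50 dmg/mana


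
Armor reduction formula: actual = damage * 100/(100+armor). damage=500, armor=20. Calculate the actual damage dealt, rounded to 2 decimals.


actual = 500 * 100 / (100 + 20)
= 500 * 100 / 120
= 50000 / 120
= 416.67

416.67 damage


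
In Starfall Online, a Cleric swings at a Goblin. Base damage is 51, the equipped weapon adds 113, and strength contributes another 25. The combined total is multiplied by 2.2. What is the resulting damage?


Sum base + weapon + str = 51 + 113 + 25 = 189
Multiply by 2.2:
189 * 2.2 = 415.8

415.8 damage


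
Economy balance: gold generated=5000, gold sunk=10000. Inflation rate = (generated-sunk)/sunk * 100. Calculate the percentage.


Net gold = 5000 - 10000 = -5000
Inflation rate = net / sunk * 100 = -5000 / 10000 * 100
= -0.5 * 100
= -50.00%

-50.00%


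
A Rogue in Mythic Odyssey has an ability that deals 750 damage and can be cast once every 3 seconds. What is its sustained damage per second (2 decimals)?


DPS = damage / cooldown
= 750 / 3
= 250.00

250.00 DPS


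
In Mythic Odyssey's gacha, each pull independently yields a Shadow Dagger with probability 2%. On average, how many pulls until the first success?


Expected pulls for a geometric distribution = 1/p = 100 / rate%
= 100 / 2
= 50.0

50.0 pulls


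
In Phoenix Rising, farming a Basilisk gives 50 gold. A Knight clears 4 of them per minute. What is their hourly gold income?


Gold per minute = 50 * 4 = 200
Gold per hour = 200 * 60 = 12000

12000 gold/hour


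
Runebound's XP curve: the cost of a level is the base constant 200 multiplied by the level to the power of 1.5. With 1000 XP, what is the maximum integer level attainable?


XP = 200 * level^1.5, so level = (XP / 200)^(1/1.5)
= (1000 / 200)^(1/1.5)
= 5.0^0.6667
= 2.924
Floor: level = 2

level 2


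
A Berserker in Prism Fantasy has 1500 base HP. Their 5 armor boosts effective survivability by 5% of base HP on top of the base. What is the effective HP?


EHP = 1500 * (1 + 5/100)
= 1500 * (1 + 0.05)
= 1500 * 1.05
= 1575.0

1575.0 EHP


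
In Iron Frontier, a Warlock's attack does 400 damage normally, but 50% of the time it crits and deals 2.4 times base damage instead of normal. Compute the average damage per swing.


E[dmg] = base * (1 + crit_chance * (crit_mult - 1))
cc as decimal = 50/100 = 0.5
cm - 1 = 2.4 - 1 = 1.4
Bonus factor = 0.5 * 1.4 = 0.7
Total multiplier = 1 + 0.7 = 1.7
Expected damage = 400 * 1.7 = 680.00

680.00 damage


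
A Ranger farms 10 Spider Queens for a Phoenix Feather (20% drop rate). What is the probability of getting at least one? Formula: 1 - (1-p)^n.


P(at least one) = 1 - P(none) = 1 - (1-p)^n
p = 20/100 = 0.2
1 - p = 0.8
(1 - p)^10 = 0.8^10 = 0.107374
P(at least one) = 1 - 0.107374 = 0.8926

0.8926


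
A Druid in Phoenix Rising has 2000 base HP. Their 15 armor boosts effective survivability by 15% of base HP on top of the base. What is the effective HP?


EHP = 2000 * (1 + 15/100)
= 2000 * (1 + 0.15)
= 2000 * 1.15
= 2300.0

2300.0 EHP


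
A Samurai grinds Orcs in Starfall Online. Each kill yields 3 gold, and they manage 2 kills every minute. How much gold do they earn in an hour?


Gold per minute = 3 * 2 = 6
Gold per hour = 6 * 60 = 360

360 gold/hour


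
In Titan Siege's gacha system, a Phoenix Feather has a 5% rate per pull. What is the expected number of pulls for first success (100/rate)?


Expected pulls for a geometric distribution = 1/p = 100 / rate%
= 100 / 5
= 20.0

20.0 pulls


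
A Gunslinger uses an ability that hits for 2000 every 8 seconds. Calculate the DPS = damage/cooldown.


DPS = damage / cooldown
= 2000 / 8
= 250.00

250.00 DPS


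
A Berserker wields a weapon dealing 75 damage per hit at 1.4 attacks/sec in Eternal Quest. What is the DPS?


DPS = damage * attack_speed
= 75 * 1.4
= 105.0

105.0 DPS


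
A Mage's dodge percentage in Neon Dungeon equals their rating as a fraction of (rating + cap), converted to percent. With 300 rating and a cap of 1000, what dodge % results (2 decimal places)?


dodge% = 300 / (300 + 1000) * 100
= 300 / 1300 * 100
= 0.230769 * 100
= 23.08%

23.08%


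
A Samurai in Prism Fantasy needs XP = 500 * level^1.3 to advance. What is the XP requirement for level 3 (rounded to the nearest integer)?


XP = 500 * level^1.3
Substitute level = 3:
XP = 500 * 3^1.3
= 500 * 4.1712
= 2086

2086 XP


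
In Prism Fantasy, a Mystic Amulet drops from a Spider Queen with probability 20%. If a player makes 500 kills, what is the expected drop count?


Expected drops = kills * (drop_rate / 100)
= 500 * (20 / 100)
= 500 * 0.2
= 100.0

100.0 drops


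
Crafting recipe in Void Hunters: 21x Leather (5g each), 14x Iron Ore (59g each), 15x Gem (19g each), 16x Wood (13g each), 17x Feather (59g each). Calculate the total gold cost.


Cost breakdown:
  Leather: 21 * 5 = 105
  Iron Ore: 14 * 59 = 826
  Gem: 15 * 19 = 285
  Wood: 16 * 13 = 208
  Feather: 17 * 59 = 1003
Total = 105 + 826 + 285 + 208 + 1003 = 2427

2427 gold


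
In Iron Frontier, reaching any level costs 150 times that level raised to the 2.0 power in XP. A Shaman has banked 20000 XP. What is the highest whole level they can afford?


XP = 150 * level^2.0, so level = (XP / 150)^(1/2.0)
= (20000 / 150)^(1/2.0)
= 133.3333^0.5
= 11.547
Floor: level = 11

level 11


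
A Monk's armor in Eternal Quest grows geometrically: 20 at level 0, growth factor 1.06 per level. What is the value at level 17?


value = base * growth^level
= 20 * 1.06^17
= 20 * 2.692773
= 53.86

53.86 armor


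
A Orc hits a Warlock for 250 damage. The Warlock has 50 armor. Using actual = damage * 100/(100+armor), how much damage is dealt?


actual = 250 * 100 / (100 + 50)
= 250 * 100 / 150
= 25000 / 150
= 166.67

166.67 damage


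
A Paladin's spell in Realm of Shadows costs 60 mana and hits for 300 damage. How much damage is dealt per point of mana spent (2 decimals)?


Efficiency = damage / mana
= 300 / 60
= 5.00

5.00 dmg/mana


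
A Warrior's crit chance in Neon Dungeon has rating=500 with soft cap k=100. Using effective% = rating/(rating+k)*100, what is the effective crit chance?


effective% = rating / (rating + k) * 100
= 500 / (500 + 100) * 100
= 500 / 600 * 100
= 0.833333 * 100
= 83.33%

83.33%


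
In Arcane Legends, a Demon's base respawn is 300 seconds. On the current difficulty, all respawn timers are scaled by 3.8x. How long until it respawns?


Respawn time = base * multiplier
= 300 * 3.8
= 1140.0 seconds

1140.0 seconds
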